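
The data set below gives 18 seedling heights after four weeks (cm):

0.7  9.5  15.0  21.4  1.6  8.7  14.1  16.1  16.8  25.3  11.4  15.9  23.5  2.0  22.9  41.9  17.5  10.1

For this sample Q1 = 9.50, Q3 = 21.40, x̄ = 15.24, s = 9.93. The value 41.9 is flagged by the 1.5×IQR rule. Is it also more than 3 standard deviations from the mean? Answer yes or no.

z = (41.9 − 15.24) / 9.93 = 2.68.
|z| = 2.68 ≤ 3.

no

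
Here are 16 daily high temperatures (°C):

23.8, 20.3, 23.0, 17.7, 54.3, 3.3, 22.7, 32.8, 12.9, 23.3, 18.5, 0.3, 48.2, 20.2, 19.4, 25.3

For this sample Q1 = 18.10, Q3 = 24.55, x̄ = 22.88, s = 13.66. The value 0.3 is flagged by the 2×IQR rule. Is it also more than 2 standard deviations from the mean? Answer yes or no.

z = (0.3 − 22.88) / 13.66 = -1.65.
|z| = 1.65 ≤ 2.

no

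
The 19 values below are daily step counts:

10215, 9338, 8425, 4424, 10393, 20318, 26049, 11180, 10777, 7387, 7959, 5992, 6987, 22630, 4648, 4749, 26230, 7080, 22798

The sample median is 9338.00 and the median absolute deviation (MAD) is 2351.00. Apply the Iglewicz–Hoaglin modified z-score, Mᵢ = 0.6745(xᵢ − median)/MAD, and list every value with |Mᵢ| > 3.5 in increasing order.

|Mᵢ| > 3.5 ⇔ |xᵢ − 9338.00| > 3.5·2351.00/0.6745 = 12199.41.
So outliers lie outside [-2861.41, 21537.41].
22630: M = 3.81 → outlier.
22798: M = 3.86 → outlier.
26049: M = 4.79 → outlier.
26230: M = 4.85 → outlier.

22630, 22798, 26049, 26230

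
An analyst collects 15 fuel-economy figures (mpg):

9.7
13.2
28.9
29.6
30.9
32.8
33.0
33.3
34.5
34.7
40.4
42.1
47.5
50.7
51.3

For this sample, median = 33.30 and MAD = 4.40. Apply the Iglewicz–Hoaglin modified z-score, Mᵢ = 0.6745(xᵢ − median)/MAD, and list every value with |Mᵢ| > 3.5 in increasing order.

9.7

|Mᵢ| > 3.5 ⇔ |xᵢ − 33.30| > 3.5·4.40/0.6745 = 22.83.
So outliers lie outside [10.47, 56.13].
9.7: M = -3.62 → outlier.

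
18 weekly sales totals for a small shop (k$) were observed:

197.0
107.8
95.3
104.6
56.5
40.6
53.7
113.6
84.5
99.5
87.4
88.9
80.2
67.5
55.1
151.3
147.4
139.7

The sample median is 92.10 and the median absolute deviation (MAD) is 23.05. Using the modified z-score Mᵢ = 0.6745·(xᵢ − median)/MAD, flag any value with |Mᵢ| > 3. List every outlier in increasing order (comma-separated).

|Mᵢ| > 3 ⇔ |xᵢ − 92.10| > 3·23.05/0.6745 = 102.52.
So outliers lie outside [-10.42, 194.62].
197.0: M = 3.07 → outlier.

197.0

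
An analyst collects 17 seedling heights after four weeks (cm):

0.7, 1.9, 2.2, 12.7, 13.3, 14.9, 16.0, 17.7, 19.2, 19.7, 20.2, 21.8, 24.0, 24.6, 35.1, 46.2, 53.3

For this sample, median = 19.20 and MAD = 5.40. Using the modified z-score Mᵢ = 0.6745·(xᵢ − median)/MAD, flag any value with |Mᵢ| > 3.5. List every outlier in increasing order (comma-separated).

|Mᵢ| > 3.5 ⇔ |xᵢ − 19.20| > 3.5·5.40/0.6745 = 28.02.
So outliers lie outside [-8.82, 47.22].
53.3: M = 4.26 → outlier.

53.3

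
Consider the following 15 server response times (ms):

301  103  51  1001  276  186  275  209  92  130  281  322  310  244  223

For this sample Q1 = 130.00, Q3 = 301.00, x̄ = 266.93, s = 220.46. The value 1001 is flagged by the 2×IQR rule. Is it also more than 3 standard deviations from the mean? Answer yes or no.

yes

z = (1001 − 266.93) / 220.46 = 3.33.
|z| = 3.33 > 3.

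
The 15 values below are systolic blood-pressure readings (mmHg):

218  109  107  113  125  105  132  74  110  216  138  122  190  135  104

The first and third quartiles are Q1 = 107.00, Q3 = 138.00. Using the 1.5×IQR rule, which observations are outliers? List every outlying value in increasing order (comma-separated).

190, 216, 218

IQR = Q3 − Q1 = 138.00 − 107.00 = 31.00.
Lower fence = Q1 − 1.5·IQR = 107.00 − 46.50 = 60.50.
Upper fence = Q3 + 1.5·IQR = 138.00 + 46.50 = 184.50.
190 > 184.50 → outlier.
216 > 184.50 → outlier.
218 > 184.50 → outlier.
All remaining values lie within [60.50, 184.50].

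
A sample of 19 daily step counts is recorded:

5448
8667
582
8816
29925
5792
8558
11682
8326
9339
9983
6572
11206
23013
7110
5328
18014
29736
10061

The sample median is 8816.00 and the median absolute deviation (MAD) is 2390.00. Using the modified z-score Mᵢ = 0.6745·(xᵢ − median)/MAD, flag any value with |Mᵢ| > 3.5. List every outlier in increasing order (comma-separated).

|Mᵢ| > 3.5 ⇔ |xᵢ − 8816.00| > 3.5·2390.00/0.6745 = 12401.78.
So outliers lie outside [-3585.78, 21217.78].
23013: M = 4.01 → outlier.
29736: M = 5.90 → outlier.
29925: M = 5.96 → outlier.

23013, 29736, 29925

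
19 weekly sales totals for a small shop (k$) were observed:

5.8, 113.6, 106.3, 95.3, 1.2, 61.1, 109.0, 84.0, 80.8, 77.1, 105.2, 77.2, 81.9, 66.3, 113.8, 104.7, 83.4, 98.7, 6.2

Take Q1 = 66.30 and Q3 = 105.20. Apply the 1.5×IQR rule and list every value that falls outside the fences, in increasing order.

IQR = Q3 − Q1 = 105.20 − 66.30 = 38.90.
Lower fence = Q1 − 1.5·IQR = 66.30 − 58.35 = 7.95.
Upper fence = Q3 + 1.5·IQR = 105.20 + 58.35 = 163.55.
1.2 < 7.95 → outlier.
5.8 < 7.95 → outlier.
6.2 < 7.95 → outlier.
All remaining values lie within [7.95, 163.55].

1.2, 5.8, 6.2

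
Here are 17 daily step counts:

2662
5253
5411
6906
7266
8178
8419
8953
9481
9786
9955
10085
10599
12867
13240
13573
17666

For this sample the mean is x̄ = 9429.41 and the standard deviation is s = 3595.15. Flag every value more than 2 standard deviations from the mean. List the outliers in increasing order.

Cutoffs at x̄ ± 2s: 9429.41 ± 2·3595.15 = [2239.11, 16619.71].
17666: z = 2.29, |z| > 2 → outlier.
Every other value lies within [2239.11, 16619.71].

17666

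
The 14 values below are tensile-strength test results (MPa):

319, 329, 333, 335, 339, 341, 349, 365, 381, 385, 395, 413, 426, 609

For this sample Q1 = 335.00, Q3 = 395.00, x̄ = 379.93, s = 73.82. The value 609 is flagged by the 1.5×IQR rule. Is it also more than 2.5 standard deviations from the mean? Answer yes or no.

yes

z = (609 − 379.93) / 73.82 = 3.10.
|z| = 3.10 > 2.5.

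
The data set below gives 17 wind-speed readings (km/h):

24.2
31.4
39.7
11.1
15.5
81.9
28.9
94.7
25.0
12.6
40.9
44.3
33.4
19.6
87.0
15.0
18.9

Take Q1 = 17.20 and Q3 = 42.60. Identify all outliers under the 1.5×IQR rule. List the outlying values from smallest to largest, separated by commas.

81.9, 87.0, 94.7

IQR = Q3 − Q1 = 42.60 − 17.20 = 25.40.
Lower fence = Q1 − 1.5·IQR = 17.20 − 38.10 = -20.90.
Upper fence = Q3 + 1.5·IQR = 42.60 + 38.10 = 80.70.
81.9 > 80.70 → outlier.
87.0 > 80.70 → outlier.
94.7 > 80.70 → outlier.
All remaining values lie within [-20.90, 80.70].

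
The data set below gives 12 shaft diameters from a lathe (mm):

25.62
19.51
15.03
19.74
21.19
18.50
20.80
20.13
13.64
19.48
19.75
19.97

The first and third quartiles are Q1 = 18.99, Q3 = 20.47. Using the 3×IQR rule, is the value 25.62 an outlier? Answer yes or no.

IQR = Q3 − Q1 = 20.47 − 18.99 = 1.48.
Lower fence = Q1 − 3·IQR = 18.99 − 4.44 = 14.55.
Upper fence = Q3 + 3·IQR = 20.47 + 4.44 = 24.91.
25.62 lies above the upper fence.

yes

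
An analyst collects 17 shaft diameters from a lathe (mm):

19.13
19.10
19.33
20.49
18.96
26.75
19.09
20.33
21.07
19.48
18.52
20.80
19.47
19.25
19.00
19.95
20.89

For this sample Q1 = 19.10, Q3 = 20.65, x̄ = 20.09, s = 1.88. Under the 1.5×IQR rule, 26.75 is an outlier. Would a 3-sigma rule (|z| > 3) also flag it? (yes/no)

z = (26.75 − 20.09) / 1.88 = 3.54.
|z| = 3.54 > 3.

yes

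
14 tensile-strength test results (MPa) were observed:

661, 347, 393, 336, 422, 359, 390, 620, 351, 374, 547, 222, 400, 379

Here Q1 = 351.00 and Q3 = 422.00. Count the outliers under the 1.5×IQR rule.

IQR = 71.00; fences at 351.00 − 106.50 = 244.50 and 422.00 + 106.50 = 528.50.
Outside the cutoffs: 222, 547, 620, 661.

4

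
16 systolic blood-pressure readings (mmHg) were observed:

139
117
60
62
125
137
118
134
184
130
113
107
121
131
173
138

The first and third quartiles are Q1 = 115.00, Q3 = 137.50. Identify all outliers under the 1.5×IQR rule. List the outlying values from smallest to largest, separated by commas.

60, 62, 173, 184

IQR = Q3 − Q1 = 137.50 − 115.00 = 22.50.
Lower fence = Q1 − 1.5·IQR = 115.00 − 33.75 = 81.25.
Upper fence = Q3 + 1.5·IQR = 137.50 + 33.75 = 171.25.
60 < 81.25 → outlier.
62 < 81.25 → outlier.
173 > 171.25 → outlier.
184 > 171.25 → outlier.
All remaining values lie within [81.25, 171.25].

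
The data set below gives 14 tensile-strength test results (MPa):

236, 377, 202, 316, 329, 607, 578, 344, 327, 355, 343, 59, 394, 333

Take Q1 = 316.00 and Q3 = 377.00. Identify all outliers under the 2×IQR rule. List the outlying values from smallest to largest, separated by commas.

59, 578, 607

IQR = Q3 − Q1 = 377.00 − 316.00 = 61.00.
Lower fence = Q1 − 2·IQR = 316.00 − 122.00 = 194.00.
Upper fence = Q3 + 2·IQR = 377.00 + 122.00 = 499.00.
59 < 194.00 → outlier.
578 > 499.00 → outlier.
607 > 499.00 → outlier.
All remaining values lie within [194.00, 499.00].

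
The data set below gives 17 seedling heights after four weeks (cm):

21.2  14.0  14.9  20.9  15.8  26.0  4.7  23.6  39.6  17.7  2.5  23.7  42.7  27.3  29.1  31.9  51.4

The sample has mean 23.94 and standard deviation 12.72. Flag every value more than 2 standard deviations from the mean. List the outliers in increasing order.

Cutoffs at x̄ ± 2s: 23.94 ± 2·12.72 = [-1.50, 49.38].
51.4: z = 2.16, |z| > 2 → outlier.
Every other value lies within [-1.50, 49.38].

51.4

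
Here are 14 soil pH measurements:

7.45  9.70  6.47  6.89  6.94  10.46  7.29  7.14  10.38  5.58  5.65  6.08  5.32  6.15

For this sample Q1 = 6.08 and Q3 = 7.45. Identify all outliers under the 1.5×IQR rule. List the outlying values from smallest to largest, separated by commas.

9.70, 10.38, 10.46

IQR = Q3 − Q1 = 7.45 − 6.08 = 1.37.
Lower fence = Q1 − 1.5·IQR = 6.08 − 2.055 = 4.025.
Upper fence = Q3 + 1.5·IQR = 7.45 + 2.055 = 9.505.
9.70 > 9.505 → outlier.
10.38 > 9.505 → outlier.
10.46 > 9.505 → outlier.
All remaining values lie within [4.025, 9.505].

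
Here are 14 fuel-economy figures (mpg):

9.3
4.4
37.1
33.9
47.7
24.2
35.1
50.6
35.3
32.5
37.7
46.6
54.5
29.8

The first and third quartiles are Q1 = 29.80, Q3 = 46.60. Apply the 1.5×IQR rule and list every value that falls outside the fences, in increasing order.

4.4

IQR = Q3 − Q1 = 46.60 − 29.80 = 16.80.
Lower fence = Q1 − 1.5·IQR = 29.80 − 25.20 = 4.60.
Upper fence = Q3 + 1.5·IQR = 46.60 + 25.20 = 71.80.
4.4 < 4.60 → outlier.
All remaining values lie within [4.60, 71.80].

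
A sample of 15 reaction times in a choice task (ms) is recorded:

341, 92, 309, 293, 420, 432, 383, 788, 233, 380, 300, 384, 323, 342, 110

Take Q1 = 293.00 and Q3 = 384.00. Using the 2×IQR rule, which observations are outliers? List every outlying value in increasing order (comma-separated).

IQR = Q3 − Q1 = 384.00 − 293.00 = 91.00.
Lower fence = Q1 − 2·IQR = 293.00 − 182.00 = 111.00.
Upper fence = Q3 + 2·IQR = 384.00 + 182.00 = 566.00.
92 < 111.00 → outlier.
110 < 111.00 → outlier.
788 > 566.00 → outlier.
All remaining values lie within [111.00, 566.00].

92, 110, 788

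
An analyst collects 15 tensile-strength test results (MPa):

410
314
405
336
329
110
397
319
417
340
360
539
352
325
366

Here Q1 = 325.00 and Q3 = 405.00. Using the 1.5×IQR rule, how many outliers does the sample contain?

IQR = 80.00; fences at 325.00 − 120.00 = 205.00 and 405.00 + 120.00 = 525.00.
Outside the cutoffs: 110, 539.

2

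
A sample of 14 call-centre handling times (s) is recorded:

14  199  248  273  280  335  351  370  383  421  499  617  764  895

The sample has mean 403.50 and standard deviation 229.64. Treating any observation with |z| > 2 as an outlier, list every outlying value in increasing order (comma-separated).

895

Cutoffs at x̄ ± 2s: 403.50 ± 2·229.64 = [-55.78, 862.78].
895: z = 2.14, |z| > 2 → outlier.
Every other value lies within [-55.78, 862.78].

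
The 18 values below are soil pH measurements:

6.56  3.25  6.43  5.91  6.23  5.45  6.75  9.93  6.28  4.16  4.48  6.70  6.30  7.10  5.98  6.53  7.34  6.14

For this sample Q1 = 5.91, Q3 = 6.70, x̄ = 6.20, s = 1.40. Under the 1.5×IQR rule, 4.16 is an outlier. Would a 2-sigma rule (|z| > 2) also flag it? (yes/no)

z = (4.16 − 6.20) / 1.40 = -1.46.
|z| = 1.46 ≤ 2.

no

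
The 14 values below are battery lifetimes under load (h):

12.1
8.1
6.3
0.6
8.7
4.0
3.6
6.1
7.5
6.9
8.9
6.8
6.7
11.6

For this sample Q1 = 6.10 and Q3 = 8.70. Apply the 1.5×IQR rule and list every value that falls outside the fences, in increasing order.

IQR = Q3 − Q1 = 8.70 − 6.10 = 2.60.
Lower fence = Q1 − 1.5·IQR = 6.10 − 3.90 = 2.20.
Upper fence = Q3 + 1.5·IQR = 8.70 + 3.90 = 12.60.
0.6 < 2.20 → outlier.
All remaining values lie within [2.20, 12.60].

0.6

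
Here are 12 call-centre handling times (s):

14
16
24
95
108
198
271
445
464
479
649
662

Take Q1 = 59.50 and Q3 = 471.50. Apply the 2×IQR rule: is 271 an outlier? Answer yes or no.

no

IQR = Q3 − Q1 = 471.50 − 59.50 = 412.00.
Lower fence = Q1 − 2·IQR = 59.50 − 824.00 = -764.50.
Upper fence = Q3 + 2·IQR = 471.50 + 824.00 = 1295.50.
271 lies within [-764.50, 1295.50].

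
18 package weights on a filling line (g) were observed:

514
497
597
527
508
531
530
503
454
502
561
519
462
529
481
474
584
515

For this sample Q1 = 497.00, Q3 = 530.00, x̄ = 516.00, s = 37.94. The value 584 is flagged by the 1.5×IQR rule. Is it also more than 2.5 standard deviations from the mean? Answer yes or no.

no

z = (584 − 516.00) / 37.94 = 1.79.
|z| = 1.79 ≤ 2.5.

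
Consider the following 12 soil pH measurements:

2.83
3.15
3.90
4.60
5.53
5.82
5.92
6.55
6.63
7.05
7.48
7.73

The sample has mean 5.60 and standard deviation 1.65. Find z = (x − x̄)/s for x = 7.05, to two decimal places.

0.88

z = (7.05 − 5.60) / 1.65 = 0.88.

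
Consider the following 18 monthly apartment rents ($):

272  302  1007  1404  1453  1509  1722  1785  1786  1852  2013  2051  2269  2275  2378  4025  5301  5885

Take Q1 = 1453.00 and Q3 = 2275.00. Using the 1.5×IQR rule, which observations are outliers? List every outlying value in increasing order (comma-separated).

4025, 5301, 5885

IQR = Q3 − Q1 = 2275.00 − 1453.00 = 822.00.
Lower fence = Q1 − 1.5·IQR = 1453.00 − 1233.00 = 220.00.
Upper fence = Q3 + 1.5·IQR = 2275.00 + 1233.00 = 3508.00.
4025 > 3508.00 → outlier.
5301 > 3508.00 → outlier.
5885 > 3508.00 → outlier.
All remaining values lie within [220.00, 3508.00].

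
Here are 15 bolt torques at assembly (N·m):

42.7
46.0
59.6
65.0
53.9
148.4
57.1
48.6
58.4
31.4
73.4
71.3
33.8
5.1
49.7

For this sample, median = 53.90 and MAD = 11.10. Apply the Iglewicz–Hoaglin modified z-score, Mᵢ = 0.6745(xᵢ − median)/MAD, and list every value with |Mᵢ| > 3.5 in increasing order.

148.4

|Mᵢ| > 3.5 ⇔ |xᵢ − 53.90| > 3.5·11.10/0.6745 = 57.60.
So outliers lie outside [-3.70, 111.50].
148.4: M = 5.74 → outlier.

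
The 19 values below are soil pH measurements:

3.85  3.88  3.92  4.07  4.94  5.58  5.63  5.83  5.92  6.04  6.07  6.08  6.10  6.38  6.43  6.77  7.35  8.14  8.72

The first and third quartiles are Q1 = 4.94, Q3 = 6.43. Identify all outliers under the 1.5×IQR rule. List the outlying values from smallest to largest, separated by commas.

8.72

IQR = Q3 − Q1 = 6.43 − 4.94 = 1.49.
Lower fence = Q1 − 1.5·IQR = 4.94 − 2.235 = 2.705.
Upper fence = Q3 + 1.5·IQR = 6.43 + 2.235 = 8.665.
8.72 > 8.665 → outlier.
All remaining values lie within [2.705, 8.665].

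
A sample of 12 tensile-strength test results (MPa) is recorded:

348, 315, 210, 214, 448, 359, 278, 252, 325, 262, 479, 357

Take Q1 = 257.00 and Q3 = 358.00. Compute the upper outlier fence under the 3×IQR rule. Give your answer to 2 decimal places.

IQR = Q3 − Q1 = 358.00 − 257.00 = 101.00.
Lower fence = Q1 − 3·IQR = 257.00 − 303.00 = -46.00.
Upper fence = Q3 + 3·IQR = 358.00 + 303.00 = 661.00.

661.00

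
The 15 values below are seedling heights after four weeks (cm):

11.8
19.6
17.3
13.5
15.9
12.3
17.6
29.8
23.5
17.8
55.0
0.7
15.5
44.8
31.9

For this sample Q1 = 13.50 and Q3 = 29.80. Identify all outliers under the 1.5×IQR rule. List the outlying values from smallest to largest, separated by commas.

IQR = Q3 − Q1 = 29.80 − 13.50 = 16.30.
Lower fence = Q1 − 1.5·IQR = 13.50 − 24.45 = -10.95.
Upper fence = Q3 + 1.5·IQR = 29.80 + 24.45 = 54.25.
55.0 > 54.25 → outlier.
All remaining values lie within [-10.95, 54.25].

55.0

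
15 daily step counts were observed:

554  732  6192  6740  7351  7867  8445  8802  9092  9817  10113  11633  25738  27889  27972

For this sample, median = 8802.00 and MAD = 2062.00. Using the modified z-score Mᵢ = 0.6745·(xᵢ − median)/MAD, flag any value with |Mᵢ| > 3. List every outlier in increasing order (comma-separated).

|Mᵢ| > 3 ⇔ |xᵢ − 8802.00| > 3·2062.00/0.6745 = 9171.24.
So outliers lie outside [-369.24, 17973.24].
25738: M = 5.54 → outlier.
27889: M = 6.24 → outlier.
27972: M = 6.27 → outlier.

25738, 27889, 27972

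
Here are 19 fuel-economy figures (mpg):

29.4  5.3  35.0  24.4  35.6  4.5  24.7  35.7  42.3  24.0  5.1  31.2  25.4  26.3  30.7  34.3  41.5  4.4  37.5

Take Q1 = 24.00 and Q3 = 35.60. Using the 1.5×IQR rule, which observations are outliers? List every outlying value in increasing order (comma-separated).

IQR = Q3 − Q1 = 35.60 − 24.00 = 11.60.
Lower fence = Q1 − 1.5·IQR = 24.00 − 17.40 = 6.60.
Upper fence = Q3 + 1.5·IQR = 35.60 + 17.40 = 53.00.
4.4 < 6.60 → outlier.
4.5 < 6.60 → outlier.
5.1 < 6.60 → outlier.
5.3 < 6.60 → outlier.
All remaining values lie within [6.60, 53.00].

4.4, 4.5, 5.1, 5.3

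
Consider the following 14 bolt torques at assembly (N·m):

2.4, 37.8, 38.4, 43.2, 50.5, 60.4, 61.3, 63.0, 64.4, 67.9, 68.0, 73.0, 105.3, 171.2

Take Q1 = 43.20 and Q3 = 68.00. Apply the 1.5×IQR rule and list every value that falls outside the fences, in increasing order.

IQR = Q3 − Q1 = 68.00 − 43.20 = 24.80.
Lower fence = Q1 − 1.5·IQR = 43.20 − 37.20 = 6.00.
Upper fence = Q3 + 1.5·IQR = 68.00 + 37.20 = 105.20.
2.4 < 6.00 → outlier.
105.3 > 105.20 → outlier.
171.2 > 105.20 → outlier.
All remaining values lie within [6.00, 105.20].

2.4, 105.3, 171.2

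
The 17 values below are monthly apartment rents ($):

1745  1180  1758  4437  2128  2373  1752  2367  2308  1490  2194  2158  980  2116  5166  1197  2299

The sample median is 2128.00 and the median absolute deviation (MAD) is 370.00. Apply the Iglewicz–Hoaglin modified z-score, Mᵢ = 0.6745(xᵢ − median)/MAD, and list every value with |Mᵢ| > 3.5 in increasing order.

|Mᵢ| > 3.5 ⇔ |xᵢ − 2128.00| > 3.5·370.00/0.6745 = 1919.94.
So outliers lie outside [208.06, 4047.94].
4437: M = 4.21 → outlier.
5166: M = 5.54 → outlier.

4437, 5166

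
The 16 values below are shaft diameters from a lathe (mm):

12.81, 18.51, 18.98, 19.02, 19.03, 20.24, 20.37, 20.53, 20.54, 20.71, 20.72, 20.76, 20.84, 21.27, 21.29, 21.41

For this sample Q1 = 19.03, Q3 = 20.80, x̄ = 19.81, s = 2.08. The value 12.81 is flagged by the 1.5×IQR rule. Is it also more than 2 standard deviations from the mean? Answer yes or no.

yes

z = (12.81 − 19.81) / 2.08 = -3.37.
|z| = 3.37 > 2.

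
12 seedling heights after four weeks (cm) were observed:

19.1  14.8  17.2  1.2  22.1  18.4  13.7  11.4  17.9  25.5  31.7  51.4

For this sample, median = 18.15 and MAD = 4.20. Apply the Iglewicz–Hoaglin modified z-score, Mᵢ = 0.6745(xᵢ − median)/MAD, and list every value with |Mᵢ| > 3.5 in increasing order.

51.4

|Mᵢ| > 3.5 ⇔ |xᵢ − 18.15| > 3.5·4.20/0.6745 = 21.79.
So outliers lie outside [-3.64, 39.94].
51.4: M = 5.34 → outlier.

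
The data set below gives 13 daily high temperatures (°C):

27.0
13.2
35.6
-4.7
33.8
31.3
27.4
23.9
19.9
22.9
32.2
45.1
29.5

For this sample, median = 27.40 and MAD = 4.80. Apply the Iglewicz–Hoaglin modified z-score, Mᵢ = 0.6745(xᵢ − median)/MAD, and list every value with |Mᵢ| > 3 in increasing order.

|Mᵢ| > 3 ⇔ |xᵢ − 27.40| > 3·4.80/0.6745 = 21.35.
So outliers lie outside [6.05, 48.75].
-4.7: M = -4.51 → outlier.

-4.7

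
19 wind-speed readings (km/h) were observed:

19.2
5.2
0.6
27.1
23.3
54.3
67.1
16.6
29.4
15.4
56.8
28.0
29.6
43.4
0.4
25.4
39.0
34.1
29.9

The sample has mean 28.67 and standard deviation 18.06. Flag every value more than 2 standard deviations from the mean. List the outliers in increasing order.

Cutoffs at x̄ ± 2s: 28.67 ± 2·18.06 = [-7.45, 64.79].
67.1: z = 2.13, |z| > 2 → outlier.
Every other value lies within [-7.45, 64.79].

67.1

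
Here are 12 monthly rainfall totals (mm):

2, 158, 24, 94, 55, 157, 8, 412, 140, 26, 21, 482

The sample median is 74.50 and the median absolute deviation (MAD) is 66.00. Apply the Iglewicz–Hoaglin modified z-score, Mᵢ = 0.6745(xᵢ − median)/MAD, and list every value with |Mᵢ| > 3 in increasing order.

412, 482

|Mᵢ| > 3 ⇔ |xᵢ − 74.50| > 3·66.00/0.6745 = 293.55.
So outliers lie outside [-219.05, 368.05].
412: M = 3.45 → outlier.
482: M = 4.16 → outlier.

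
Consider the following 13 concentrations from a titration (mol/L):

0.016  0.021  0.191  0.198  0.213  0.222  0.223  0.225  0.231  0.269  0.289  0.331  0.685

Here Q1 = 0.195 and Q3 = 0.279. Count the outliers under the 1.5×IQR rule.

IQR = 0.084; fences at 0.195 − 0.126 = 0.069 and 0.279 + 0.126 = 0.405.
Outside the cutoffs: 0.016, 0.021, 0.685.

3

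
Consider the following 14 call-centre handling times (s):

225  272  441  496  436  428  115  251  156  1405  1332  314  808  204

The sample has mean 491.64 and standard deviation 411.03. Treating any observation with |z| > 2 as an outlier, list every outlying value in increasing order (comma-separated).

1332, 1405

Cutoffs at x̄ ± 2s: 491.64 ± 2·411.03 = [-330.42, 1313.70].
1332: z = 2.04, |z| > 2 → outlier.
1405: z = 2.22, |z| > 2 → outlier.
Every other value lies within [-330.42, 1313.70].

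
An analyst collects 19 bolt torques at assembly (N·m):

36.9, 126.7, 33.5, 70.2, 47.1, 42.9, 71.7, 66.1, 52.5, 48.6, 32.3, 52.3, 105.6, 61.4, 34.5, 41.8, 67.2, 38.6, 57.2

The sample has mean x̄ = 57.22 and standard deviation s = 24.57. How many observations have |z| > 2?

1

Cutoffs: x̄ ± 2s = [8.08, 106.36].
Outside the cutoffs: 126.7.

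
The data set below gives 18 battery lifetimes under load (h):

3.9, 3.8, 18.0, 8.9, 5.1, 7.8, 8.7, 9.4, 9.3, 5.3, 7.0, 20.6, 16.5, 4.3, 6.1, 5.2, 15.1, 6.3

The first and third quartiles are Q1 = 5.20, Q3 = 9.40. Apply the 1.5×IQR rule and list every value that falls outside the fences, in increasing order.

IQR = Q3 − Q1 = 9.40 − 5.20 = 4.20.
Lower fence = Q1 − 1.5·IQR = 5.20 − 6.30 = -1.10.
Upper fence = Q3 + 1.5·IQR = 9.40 + 6.30 = 15.70.
16.5 > 15.70 → outlier.
18.0 > 15.70 → outlier.
20.6 > 15.70 → outlier.
All remaining values lie within [-1.10, 15.70].

16.5, 18.0, 20.6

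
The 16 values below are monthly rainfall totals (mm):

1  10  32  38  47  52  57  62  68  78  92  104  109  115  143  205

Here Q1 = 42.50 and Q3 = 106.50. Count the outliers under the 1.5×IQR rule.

IQR = 64.00; fences at 42.50 − 96.00 = -53.50 and 106.50 + 96.00 = 202.50.
Outside the cutoffs: 205.

1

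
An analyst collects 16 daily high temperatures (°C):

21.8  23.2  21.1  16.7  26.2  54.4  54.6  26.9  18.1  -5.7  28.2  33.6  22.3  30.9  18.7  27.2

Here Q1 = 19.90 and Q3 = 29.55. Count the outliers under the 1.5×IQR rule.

3

IQR = 9.65; fences at 19.90 − 14.475 = 5.425 and 29.55 + 14.475 = 44.025.
Outside the cutoffs: -5.7, 54.4, 54.6.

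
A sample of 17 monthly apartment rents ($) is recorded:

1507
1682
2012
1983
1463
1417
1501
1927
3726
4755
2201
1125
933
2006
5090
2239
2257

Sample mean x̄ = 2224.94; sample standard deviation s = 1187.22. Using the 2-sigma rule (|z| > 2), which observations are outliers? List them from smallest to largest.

Cutoffs at x̄ ± 2s: 2224.94 ± 2·1187.22 = [-149.50, 4599.38].
4755: z = 2.13, |z| > 2 → outlier.
5090: z = 2.41, |z| > 2 → outlier.
Every other value lies within [-149.50, 4599.38].

4755, 5090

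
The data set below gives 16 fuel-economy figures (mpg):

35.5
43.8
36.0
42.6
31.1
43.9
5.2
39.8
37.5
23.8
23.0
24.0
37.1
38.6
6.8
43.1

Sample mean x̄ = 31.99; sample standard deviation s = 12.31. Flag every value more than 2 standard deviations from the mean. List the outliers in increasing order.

5.2, 6.8

Cutoffs at x̄ ± 2s: 31.99 ± 2·12.31 = [7.37, 56.61].
5.2: z = -2.18, |z| > 2 → outlier.
6.8: z = -2.05, |z| > 2 → outlier.
Every other value lies within [7.37, 56.61].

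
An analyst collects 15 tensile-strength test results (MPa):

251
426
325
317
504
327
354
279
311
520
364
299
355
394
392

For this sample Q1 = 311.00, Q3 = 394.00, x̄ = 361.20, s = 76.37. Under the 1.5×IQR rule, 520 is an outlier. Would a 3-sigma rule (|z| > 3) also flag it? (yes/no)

z = (520 − 361.20) / 76.37 = 2.08.
|z| = 2.08 ≤ 3.

no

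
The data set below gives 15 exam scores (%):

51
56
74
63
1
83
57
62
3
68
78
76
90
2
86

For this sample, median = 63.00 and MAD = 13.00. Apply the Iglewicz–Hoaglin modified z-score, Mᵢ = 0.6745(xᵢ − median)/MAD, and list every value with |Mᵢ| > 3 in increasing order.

|Mᵢ| > 3 ⇔ |xᵢ − 63.00| > 3·13.00/0.6745 = 57.82.
So outliers lie outside [5.18, 120.82].
1: M = -3.22 → outlier.
2: M = -3.16 → outlier.
3: M = -3.11 → outlier.

1, 2, 3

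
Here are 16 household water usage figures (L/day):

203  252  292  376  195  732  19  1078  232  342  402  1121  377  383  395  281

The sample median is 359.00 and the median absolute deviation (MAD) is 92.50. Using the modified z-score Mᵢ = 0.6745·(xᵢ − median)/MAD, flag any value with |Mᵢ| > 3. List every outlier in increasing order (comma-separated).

1078, 1121

|Mᵢ| > 3 ⇔ |xᵢ − 359.00| > 3·92.50/0.6745 = 411.42.
So outliers lie outside [-52.42, 770.42].
1078: M = 5.24 → outlier.
1121: M = 5.56 → outlier.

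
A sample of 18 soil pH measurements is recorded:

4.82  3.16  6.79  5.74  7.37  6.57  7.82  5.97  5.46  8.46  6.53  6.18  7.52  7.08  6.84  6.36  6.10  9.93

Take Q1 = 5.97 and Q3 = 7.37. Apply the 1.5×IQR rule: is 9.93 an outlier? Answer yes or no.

yes

IQR = Q3 − Q1 = 7.37 − 5.97 = 1.40.
Lower fence = Q1 − 1.5·IQR = 5.97 − 2.10 = 3.87.
Upper fence = Q3 + 1.5·IQR = 7.37 + 2.10 = 9.47.
9.93 lies above the upper fence.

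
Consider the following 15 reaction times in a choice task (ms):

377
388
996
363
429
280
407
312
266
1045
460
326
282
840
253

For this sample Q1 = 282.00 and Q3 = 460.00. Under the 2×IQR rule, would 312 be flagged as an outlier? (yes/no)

no

IQR = Q3 − Q1 = 460.00 − 282.00 = 178.00.
Lower fence = Q1 − 2·IQR = 282.00 − 356.00 = -74.00.
Upper fence = Q3 + 2·IQR = 460.00 + 356.00 = 816.00.
312 lies within [-74.00, 816.00].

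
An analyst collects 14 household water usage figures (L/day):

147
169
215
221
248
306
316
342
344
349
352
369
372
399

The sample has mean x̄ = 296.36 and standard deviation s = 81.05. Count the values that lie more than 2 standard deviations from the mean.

Cutoffs: x̄ ± 2s = [134.26, 458.46].
Every value lies within the cutoffs.

0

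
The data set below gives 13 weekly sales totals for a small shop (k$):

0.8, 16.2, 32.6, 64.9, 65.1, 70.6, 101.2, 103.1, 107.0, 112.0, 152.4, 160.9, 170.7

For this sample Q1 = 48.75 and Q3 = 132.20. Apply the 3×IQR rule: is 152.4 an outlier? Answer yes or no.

no

IQR = Q3 − Q1 = 132.20 − 48.75 = 83.45.
Lower fence = Q1 − 3·IQR = 48.75 − 250.35 = -201.60.
Upper fence = Q3 + 3·IQR = 132.20 + 250.35 = 382.55.
152.4 lies within [-201.60, 382.55].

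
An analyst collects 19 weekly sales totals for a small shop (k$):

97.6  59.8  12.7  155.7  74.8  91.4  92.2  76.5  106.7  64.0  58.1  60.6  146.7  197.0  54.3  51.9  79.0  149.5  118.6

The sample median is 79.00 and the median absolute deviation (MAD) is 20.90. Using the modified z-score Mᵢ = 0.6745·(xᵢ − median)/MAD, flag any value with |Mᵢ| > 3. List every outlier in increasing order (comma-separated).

|Mᵢ| > 3 ⇔ |xᵢ − 79.00| > 3·20.90/0.6745 = 92.96.
So outliers lie outside [-13.96, 171.96].
197.0: M = 3.81 → outlier.

197.0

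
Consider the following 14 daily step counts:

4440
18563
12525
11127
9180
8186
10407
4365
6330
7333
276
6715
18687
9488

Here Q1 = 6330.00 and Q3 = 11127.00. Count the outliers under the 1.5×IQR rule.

2

IQR = 4797.00; fences at 6330.00 − 7195.50 = -865.50 and 11127.00 + 7195.50 = 18322.50.
Outside the cutoffs: 18563, 18687.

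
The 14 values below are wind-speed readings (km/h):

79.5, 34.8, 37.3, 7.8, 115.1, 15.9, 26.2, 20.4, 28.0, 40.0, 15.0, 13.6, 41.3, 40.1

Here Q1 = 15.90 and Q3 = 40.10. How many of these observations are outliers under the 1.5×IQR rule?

2

IQR = 24.20; fences at 15.90 − 36.30 = -20.40 and 40.10 + 36.30 = 76.40.
Outside the cutoffs: 79.5, 115.1.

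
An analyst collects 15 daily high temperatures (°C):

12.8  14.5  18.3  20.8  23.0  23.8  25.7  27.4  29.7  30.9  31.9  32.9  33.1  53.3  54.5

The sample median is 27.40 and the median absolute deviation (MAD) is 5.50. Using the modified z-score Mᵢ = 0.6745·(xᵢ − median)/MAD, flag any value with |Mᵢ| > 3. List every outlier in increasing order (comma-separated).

|Mᵢ| > 3 ⇔ |xᵢ − 27.40| > 3·5.50/0.6745 = 24.46.
So outliers lie outside [2.94, 51.86].
53.3: M = 3.18 → outlier.
54.5: M = 3.32 → outlier.

53.3, 54.5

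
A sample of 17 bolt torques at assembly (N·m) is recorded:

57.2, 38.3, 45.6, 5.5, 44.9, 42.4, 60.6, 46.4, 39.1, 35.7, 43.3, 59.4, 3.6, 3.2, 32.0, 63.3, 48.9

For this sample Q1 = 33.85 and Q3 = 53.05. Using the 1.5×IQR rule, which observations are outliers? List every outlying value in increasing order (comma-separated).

3.2, 3.6

IQR = Q3 − Q1 = 53.05 − 33.85 = 19.20.
Lower fence = Q1 − 1.5·IQR = 33.85 − 28.80 = 5.05.
Upper fence = Q3 + 1.5·IQR = 53.05 + 28.80 = 81.85.
3.2 < 5.05 → outlier.
3.6 < 5.05 → outlier.
All remaining values lie within [5.05, 81.85].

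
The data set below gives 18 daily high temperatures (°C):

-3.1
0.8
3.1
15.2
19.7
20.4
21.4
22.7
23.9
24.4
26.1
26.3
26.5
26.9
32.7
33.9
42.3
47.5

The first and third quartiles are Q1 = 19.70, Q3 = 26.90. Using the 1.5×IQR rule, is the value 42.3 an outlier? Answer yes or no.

yes

IQR = Q3 − Q1 = 26.90 − 19.70 = 7.20.
Lower fence = Q1 − 1.5·IQR = 19.70 − 10.80 = 8.90.
Upper fence = Q3 + 1.5·IQR = 26.90 + 10.80 = 37.70.
42.3 lies above the upper fence.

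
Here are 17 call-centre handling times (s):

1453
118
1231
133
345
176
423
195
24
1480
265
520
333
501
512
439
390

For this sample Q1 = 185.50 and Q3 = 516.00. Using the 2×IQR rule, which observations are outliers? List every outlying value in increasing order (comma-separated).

IQR = Q3 − Q1 = 516.00 − 185.50 = 330.50.
Lower fence = Q1 − 2·IQR = 185.50 − 661.00 = -475.50.
Upper fence = Q3 + 2·IQR = 516.00 + 661.00 = 1177.00.
1231 > 1177.00 → outlier.
1453 > 1177.00 → outlier.
1480 > 1177.00 → outlier.
All remaining values lie within [-475.50, 1177.00].

1231, 1453, 1480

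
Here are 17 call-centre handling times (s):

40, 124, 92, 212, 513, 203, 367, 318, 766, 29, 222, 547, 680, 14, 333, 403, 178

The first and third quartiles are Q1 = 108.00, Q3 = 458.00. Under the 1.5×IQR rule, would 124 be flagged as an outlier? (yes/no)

no

IQR = Q3 − Q1 = 458.00 − 108.00 = 350.00.
Lower fence = Q1 − 1.5·IQR = 108.00 − 525.00 = -417.00.
Upper fence = Q3 + 1.5·IQR = 458.00 + 525.00 = 983.00.
124 lies within [-417.00, 983.00].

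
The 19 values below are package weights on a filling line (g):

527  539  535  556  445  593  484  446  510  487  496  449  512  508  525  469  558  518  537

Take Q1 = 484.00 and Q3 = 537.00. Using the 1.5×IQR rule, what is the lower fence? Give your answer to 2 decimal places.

IQR = Q3 − Q1 = 537.00 − 484.00 = 53.00.
Lower fence = Q1 − 1.5·IQR = 484.00 − 79.50 = 404.50.
Upper fence = Q3 + 1.5·IQR = 537.00 + 79.50 = 616.50.

404.50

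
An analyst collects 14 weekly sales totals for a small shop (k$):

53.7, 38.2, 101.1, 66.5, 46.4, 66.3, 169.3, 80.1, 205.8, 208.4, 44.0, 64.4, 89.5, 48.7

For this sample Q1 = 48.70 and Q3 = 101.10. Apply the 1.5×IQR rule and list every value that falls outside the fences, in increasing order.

IQR = Q3 − Q1 = 101.10 − 48.70 = 52.40.
Lower fence = Q1 − 1.5·IQR = 48.70 − 78.60 = -29.90.
Upper fence = Q3 + 1.5·IQR = 101.10 + 78.60 = 179.70.
205.8 > 179.70 → outlier.
208.4 > 179.70 → outlier.
All remaining values lie within [-29.90, 179.70].

205.8, 208.4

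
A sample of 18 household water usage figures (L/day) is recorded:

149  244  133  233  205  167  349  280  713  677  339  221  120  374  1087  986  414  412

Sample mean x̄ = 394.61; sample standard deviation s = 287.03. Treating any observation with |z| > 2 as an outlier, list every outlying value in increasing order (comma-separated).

Cutoffs at x̄ ± 2s: 394.61 ± 2·287.03 = [-179.45, 968.67].
986: z = 2.06, |z| > 2 → outlier.
1087: z = 2.41, |z| > 2 → outlier.
Every other value lies within [-179.45, 968.67].

986, 1087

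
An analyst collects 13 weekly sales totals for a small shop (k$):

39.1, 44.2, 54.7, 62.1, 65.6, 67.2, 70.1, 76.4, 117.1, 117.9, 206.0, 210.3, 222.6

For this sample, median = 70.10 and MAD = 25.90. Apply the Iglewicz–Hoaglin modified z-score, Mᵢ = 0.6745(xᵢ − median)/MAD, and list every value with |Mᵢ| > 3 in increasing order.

206.0, 210.3, 222.6

|Mᵢ| > 3 ⇔ |xᵢ − 70.10| > 3·25.90/0.6745 = 115.20.
So outliers lie outside [-45.10, 185.30].
206.0: M = 3.54 → outlier.
210.3: M = 3.65 → outlier.
222.6: M = 3.97 → outlier.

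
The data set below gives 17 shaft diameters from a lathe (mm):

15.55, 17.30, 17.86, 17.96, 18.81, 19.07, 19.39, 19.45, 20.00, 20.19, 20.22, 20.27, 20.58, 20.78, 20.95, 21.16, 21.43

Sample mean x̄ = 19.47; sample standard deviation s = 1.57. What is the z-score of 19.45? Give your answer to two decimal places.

-0.01

z = (19.45 − 19.47) / 1.57 = -0.01.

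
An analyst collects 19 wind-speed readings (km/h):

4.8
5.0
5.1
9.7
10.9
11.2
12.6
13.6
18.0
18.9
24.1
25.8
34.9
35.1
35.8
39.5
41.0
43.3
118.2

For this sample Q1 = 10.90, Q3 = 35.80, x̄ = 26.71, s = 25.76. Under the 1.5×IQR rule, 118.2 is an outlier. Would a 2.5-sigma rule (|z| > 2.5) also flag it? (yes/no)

yes

z = (118.2 − 26.71) / 25.76 = 3.55.
|z| = 3.55 > 2.5.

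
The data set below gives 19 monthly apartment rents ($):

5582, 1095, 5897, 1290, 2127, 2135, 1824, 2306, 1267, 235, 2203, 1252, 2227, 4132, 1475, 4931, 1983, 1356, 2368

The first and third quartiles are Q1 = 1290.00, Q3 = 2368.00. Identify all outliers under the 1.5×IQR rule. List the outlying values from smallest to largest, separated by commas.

4132, 4931, 5582, 5897

IQR = Q3 − Q1 = 2368.00 − 1290.00 = 1078.00.
Lower fence = Q1 − 1.5·IQR = 1290.00 − 1617.00 = -327.00.
Upper fence = Q3 + 1.5·IQR = 2368.00 + 1617.00 = 3985.00.
4132 > 3985.00 → outlier.
4931 > 3985.00 → outlier.
5582 > 3985.00 → outlier.
5897 > 3985.00 → outlier.
All remaining values lie within [-327.00, 3985.00].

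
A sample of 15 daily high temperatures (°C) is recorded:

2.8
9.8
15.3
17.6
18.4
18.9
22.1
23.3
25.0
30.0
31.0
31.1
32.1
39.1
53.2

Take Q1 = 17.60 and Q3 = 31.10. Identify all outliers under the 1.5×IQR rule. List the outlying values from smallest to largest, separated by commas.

53.2

IQR = Q3 − Q1 = 31.10 − 17.60 = 13.50.
Lower fence = Q1 − 1.5·IQR = 17.60 − 20.25 = -2.65.
Upper fence = Q3 + 1.5·IQR = 31.10 + 20.25 = 51.35.
53.2 > 51.35 → outlier.
All remaining values lie within [-2.65, 51.35].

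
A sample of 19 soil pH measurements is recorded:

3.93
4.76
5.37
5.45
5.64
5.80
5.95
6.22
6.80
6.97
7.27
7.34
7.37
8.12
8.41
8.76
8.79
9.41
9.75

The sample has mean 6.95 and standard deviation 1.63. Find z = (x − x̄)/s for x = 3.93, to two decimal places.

z = (3.93 − 6.95) / 1.63 = -1.85.

-1.85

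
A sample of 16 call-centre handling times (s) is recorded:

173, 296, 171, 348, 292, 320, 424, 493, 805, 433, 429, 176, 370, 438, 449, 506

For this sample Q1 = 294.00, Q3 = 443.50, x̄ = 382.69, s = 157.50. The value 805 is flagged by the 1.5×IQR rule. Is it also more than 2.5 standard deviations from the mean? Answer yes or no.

yes

z = (805 − 382.69) / 157.50 = 2.68.
|z| = 2.68 > 2.5.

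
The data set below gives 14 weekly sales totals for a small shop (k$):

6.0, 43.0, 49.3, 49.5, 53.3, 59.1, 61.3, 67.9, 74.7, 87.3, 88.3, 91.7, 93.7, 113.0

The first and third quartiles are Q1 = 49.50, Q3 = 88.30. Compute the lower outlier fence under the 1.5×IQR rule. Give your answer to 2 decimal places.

-8.70

IQR = Q3 − Q1 = 88.30 − 49.50 = 38.80.
Lower fence = Q1 − 1.5·IQR = 49.50 − 58.20 = -8.70.
Upper fence = Q3 + 1.5·IQR = 88.30 + 58.20 = 146.50.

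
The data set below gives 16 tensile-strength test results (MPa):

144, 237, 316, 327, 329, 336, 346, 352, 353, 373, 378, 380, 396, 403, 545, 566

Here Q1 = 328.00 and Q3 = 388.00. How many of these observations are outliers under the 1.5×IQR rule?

IQR = 60.00; fences at 328.00 − 90.00 = 238.00 and 388.00 + 90.00 = 478.00.
Outside the cutoffs: 144, 237, 545, 566.

4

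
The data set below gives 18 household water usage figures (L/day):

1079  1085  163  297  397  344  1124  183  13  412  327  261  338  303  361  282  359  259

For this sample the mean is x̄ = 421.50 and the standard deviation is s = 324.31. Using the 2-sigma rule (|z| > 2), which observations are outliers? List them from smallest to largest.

Cutoffs at x̄ ± 2s: 421.50 ± 2·324.31 = [-227.12, 1070.12].
1079: z = 2.03, |z| > 2 → outlier.
1085: z = 2.05, |z| > 2 → outlier.
1124: z = 2.17, |z| > 2 → outlier.
Every other value lies within [-227.12, 1070.12].

1079, 1085, 1124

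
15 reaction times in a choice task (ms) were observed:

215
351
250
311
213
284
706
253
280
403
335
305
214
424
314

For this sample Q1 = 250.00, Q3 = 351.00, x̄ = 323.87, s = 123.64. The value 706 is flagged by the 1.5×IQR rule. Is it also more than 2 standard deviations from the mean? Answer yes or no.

yes

z = (706 − 323.87) / 123.64 = 3.09.
|z| = 3.09 > 2.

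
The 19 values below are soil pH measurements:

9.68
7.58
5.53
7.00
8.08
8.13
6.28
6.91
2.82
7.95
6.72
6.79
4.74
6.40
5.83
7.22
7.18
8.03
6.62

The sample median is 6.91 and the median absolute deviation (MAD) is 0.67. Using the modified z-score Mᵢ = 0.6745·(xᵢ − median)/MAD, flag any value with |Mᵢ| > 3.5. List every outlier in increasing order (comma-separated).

2.82

|Mᵢ| > 3.5 ⇔ |xᵢ − 6.91| > 3.5·0.67/0.6745 = 3.48.
So outliers lie outside [3.43, 10.39].
2.82: M = -4.12 → outlier.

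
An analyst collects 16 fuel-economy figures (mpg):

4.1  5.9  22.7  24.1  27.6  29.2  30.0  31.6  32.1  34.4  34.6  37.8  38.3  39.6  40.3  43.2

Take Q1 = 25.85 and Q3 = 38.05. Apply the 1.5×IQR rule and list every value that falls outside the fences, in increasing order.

4.1, 5.9

IQR = Q3 − Q1 = 38.05 − 25.85 = 12.20.
Lower fence = Q1 − 1.5·IQR = 25.85 − 18.30 = 7.55.
Upper fence = Q3 + 1.5·IQR = 38.05 + 18.30 = 56.35.
4.1 < 7.55 → outlier.
5.9 < 7.55 → outlier.
All remaining values lie within [7.55, 56.35].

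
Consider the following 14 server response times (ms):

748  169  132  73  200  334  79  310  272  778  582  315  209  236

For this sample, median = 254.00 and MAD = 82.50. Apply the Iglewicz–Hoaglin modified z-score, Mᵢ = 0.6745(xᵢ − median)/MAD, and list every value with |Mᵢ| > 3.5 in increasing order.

748, 778

|Mᵢ| > 3.5 ⇔ |xᵢ − 254.00| > 3.5·82.50/0.6745 = 428.09.
So outliers lie outside [-174.09, 682.09].
748: M = 4.04 → outlier.
778: M = 4.28 → outlier.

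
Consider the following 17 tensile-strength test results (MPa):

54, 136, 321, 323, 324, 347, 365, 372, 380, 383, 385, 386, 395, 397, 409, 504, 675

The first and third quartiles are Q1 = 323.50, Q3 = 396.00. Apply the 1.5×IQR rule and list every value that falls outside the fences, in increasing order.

54, 136, 675

IQR = Q3 − Q1 = 396.00 − 323.50 = 72.50.
Lower fence = Q1 − 1.5·IQR = 323.50 − 108.75 = 214.75.
Upper fence = Q3 + 1.5·IQR = 396.00 + 108.75 = 504.75.
54 < 214.75 → outlier.
136 < 214.75 → outlier.
675 > 504.75 → outlier.
All remaining values lie within [214.75, 504.75].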